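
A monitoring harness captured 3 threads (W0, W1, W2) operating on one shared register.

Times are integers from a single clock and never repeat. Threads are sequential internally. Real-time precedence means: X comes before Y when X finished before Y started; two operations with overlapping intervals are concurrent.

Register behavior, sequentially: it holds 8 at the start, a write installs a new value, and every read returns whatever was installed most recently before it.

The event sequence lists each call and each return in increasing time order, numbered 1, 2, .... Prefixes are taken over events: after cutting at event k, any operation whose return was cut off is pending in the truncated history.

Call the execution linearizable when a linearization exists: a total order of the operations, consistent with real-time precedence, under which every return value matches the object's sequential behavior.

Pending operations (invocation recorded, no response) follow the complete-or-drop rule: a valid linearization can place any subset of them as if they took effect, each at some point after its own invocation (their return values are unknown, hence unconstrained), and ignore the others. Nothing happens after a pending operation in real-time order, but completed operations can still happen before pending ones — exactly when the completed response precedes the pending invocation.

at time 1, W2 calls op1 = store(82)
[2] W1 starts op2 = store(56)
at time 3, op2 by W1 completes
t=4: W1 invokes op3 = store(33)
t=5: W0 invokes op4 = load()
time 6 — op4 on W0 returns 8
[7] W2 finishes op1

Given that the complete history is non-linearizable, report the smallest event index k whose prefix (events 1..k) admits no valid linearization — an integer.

6

a valid linearization of events 1..5 exists, for instance op1, op2:
after step 1 (op1 store(82) (pending, included)): value 82
after step 2 (op2 store(56)): value 56
event 6 — op4's response, time 6 — after it, nothing linearizes
no completion choice of the 2 pending operations (op1, op3) rescues it — every subset was tried
for example op2, op4 (pending dropped) fails at step 2: op4 load() → 8 is not legal there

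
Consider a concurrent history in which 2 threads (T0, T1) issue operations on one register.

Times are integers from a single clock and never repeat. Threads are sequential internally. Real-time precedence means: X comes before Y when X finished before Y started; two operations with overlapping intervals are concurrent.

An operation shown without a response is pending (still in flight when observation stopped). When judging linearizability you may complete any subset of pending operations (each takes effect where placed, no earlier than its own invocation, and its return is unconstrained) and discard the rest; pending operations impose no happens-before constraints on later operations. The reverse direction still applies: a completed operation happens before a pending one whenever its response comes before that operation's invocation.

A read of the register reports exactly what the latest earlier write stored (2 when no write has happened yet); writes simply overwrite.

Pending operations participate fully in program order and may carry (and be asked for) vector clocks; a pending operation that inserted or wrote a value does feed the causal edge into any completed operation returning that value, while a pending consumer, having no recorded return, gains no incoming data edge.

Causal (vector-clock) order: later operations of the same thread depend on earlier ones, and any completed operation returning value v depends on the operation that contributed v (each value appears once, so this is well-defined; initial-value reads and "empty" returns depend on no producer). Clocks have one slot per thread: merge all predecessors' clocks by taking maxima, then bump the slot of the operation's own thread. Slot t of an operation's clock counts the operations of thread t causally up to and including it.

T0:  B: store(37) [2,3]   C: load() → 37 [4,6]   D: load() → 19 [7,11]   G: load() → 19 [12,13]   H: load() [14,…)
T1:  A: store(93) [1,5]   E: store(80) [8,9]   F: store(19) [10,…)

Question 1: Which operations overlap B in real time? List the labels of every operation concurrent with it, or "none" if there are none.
Answer: A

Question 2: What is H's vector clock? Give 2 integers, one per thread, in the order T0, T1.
Answer: (5, 3)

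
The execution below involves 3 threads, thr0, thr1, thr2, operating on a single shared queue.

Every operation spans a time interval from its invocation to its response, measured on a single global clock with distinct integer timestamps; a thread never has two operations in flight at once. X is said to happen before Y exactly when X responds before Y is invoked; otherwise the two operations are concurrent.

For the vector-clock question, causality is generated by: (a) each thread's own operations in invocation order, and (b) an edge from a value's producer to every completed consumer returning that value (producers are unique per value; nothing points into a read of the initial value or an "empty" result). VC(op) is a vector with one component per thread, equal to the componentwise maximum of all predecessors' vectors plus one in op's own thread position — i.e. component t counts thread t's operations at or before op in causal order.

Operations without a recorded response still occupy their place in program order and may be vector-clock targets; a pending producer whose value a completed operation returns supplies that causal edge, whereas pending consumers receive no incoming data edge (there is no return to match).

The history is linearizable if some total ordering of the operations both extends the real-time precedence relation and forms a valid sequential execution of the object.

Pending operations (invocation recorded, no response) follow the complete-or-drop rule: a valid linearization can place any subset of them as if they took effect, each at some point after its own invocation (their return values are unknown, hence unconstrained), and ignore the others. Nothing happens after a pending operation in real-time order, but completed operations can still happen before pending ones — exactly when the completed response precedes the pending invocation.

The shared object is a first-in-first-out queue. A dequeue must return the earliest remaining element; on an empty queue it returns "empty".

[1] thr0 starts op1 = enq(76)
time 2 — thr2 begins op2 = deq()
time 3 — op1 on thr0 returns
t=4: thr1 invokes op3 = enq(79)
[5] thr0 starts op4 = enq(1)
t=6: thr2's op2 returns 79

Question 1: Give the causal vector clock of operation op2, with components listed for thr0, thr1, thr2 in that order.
VC(op3, invoked at 4): no causal predecessors; +1 on thr1 → (0, 1, 0)
VC(op1, invoked at 1): no causal predecessors; +1 on thr0 → (1, 0, 0)
invoked at 2, op2 merges VC(op3)=(0, 1, 0) and bumps thr2's slot → (0, 1, 1)
invoked at 5, op4 merges VC(op1)=(1, 0, 0) and bumps thr0's slot → (2, 0, 0)
target: VC(op2) = (0, 1, 1)

(0, 1, 1)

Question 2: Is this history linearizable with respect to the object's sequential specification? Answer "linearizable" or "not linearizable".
cut after 5 events: linearizable; cut after 6 events (op2 responds, time 6): not linearizable
no legal order exists: 2 real-time-consistent candidates over 2 completed queue operations, all rejected
no completion choice of the 2 pending operations (op3, op4) rescues it — every subset was tried
take op1, op2 (pending dropped): step 2 already fails, because op2 deq() → 79 cannot occur there
take op2, op1 (pending dropped): step 1 already fails, because op2 deq() → 79 cannot occur there

not linearizable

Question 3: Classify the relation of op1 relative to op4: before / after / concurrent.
op1 spans [1,3], op4 spans [5,…)
resp(op1)=3 < inv(op4)=5

before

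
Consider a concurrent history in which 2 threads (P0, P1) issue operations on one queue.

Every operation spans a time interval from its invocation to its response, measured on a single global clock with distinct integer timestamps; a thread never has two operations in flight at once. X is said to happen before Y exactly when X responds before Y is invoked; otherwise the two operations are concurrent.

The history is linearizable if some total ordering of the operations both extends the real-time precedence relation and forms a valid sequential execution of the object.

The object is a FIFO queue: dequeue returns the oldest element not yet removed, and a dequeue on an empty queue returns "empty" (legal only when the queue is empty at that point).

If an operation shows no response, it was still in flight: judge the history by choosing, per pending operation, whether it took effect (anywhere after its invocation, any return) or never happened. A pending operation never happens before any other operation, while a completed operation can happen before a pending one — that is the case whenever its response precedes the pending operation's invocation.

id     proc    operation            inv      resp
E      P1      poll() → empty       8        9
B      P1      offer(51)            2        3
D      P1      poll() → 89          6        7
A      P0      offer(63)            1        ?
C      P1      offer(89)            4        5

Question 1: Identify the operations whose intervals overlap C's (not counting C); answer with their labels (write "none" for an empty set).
A

C spans [4,5]: anything still running between times 4 and 5 counts as concurrent
A [1,…): concurrent
B [2,3]: before
D [6,7]: after
E [8,9]: after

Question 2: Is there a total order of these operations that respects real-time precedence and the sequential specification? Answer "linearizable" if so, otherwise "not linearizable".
not linearizable

prefix check: 1..6 passes, 1..7 fails once D's time-7 response joins
one real-time candidate order over the 3 completed operations — the queue replay rejects it
no completion choice of the 1 pending operation (A) rescues it — every subset was tried
take B, C, D (pending dropped): step 3 already fails, because D poll() → 89 cannot occur there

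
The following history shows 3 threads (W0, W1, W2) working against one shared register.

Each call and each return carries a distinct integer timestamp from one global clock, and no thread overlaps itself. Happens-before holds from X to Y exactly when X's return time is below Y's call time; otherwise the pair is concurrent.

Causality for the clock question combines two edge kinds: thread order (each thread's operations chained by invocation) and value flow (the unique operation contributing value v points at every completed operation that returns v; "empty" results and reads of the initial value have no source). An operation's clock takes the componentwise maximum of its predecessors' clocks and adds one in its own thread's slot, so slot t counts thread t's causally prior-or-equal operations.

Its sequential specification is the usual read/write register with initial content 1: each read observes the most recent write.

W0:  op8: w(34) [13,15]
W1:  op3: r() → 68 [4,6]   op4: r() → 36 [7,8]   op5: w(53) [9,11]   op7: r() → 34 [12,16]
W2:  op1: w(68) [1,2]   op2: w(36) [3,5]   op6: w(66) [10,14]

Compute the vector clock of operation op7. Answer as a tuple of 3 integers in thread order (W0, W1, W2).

no predecessors for op1 (invoked 1): W2 increments from zero → (0, 0, 1)
no predecessors for op8 (invoked 13): W0 increments from zero → (1, 0, 0)
op2 (invocation 3): componentwise max over VC(op1)=(0, 0, 1), +1 at W2, giving (0, 0, 2)
op3 (invocation 4): componentwise max over VC(op1)=(0, 0, 1), +1 at W1, giving (0, 1, 1)
op6 (invocation 10): componentwise max over VC(op2)=(0, 0, 2), +1 at W2, giving (0, 0, 3)
op4 (invocation 7): componentwise max over VC(op2)=(0, 0, 2), VC(op3)=(0, 1, 1), +1 at W1, giving (0, 2, 2)
op5 (invocation 9): componentwise max over VC(op4)=(0, 2, 2), +1 at W1, giving (0, 3, 2)
op7 (invocation 12): componentwise max over VC(op5)=(0, 3, 2), VC(op8)=(1, 0, 0), +1 at W1, giving (1, 4, 2)
target: VC(op7) = (1, 4, 2)

(1, 4, 2)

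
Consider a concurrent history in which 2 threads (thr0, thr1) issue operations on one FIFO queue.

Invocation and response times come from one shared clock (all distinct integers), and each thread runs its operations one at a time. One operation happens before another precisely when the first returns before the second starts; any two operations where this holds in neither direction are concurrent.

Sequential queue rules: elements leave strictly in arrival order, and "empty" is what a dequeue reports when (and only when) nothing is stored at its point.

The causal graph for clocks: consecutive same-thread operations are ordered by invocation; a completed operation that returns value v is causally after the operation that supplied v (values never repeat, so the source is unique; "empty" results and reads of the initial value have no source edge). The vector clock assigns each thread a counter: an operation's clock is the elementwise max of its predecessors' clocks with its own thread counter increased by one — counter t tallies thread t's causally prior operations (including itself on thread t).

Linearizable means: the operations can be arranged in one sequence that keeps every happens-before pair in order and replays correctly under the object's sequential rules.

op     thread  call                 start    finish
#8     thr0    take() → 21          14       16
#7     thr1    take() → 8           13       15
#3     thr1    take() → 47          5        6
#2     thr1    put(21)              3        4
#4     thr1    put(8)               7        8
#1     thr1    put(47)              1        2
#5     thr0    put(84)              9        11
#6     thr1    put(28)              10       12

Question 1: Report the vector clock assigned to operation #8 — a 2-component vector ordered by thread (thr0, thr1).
Answer: (2, 2)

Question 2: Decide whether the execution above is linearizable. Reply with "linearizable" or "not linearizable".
a witness: #1, #2, #3, #4, #5, #6, #8, #7
step 1: #1 put(47) — queue <47>
step 2: #2 put(21) — queue <47,21>
step 3: #3 take() → 47 — queue <21>
step 4: #4 put(8) — queue <21,8>
step 5: #5 put(84) — queue <21,8,84>
step 6: #6 put(28) — queue <21,8,84,28>
step 7: #8 take() → 21 — queue <8,84,28>
step 8: #7 take() → 8 — queue <84,28>

linearizable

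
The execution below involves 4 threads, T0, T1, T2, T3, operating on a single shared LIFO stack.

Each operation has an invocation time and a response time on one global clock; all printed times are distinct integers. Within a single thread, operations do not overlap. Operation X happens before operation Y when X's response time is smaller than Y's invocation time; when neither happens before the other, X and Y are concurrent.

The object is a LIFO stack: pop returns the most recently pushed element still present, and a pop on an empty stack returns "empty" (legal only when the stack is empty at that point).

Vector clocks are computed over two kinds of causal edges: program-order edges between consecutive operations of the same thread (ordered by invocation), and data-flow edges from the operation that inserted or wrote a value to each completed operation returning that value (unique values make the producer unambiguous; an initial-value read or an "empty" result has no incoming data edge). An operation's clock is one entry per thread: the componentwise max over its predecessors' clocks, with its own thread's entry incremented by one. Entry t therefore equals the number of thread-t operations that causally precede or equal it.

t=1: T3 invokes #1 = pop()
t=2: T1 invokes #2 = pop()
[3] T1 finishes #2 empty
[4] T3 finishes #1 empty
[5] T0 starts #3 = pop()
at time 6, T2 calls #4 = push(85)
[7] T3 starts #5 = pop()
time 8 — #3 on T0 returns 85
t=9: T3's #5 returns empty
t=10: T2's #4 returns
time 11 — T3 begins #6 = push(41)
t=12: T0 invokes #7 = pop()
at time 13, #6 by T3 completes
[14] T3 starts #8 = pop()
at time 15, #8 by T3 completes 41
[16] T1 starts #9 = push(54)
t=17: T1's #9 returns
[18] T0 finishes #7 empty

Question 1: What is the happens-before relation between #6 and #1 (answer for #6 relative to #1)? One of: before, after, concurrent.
#6 spans [11,13], #1 spans [1,4]
resp(#1)=4 < inv(#6)=11

after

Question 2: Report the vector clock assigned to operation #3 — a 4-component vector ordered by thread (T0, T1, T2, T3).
#1, invoked 1, has no incoming edges; only T3's bump applies → (0, 0, 0, 1)
#4, invoked 6, has no incoming edges; only T2's bump applies → (0, 0, 1, 0)
#2, invoked 2, has no incoming edges; only T1's bump applies → (0, 1, 0, 0)
invoked at 7, #5 merges VC(#1)=(0, 0, 0, 1) and bumps T3's slot → (0, 0, 0, 2)
invoked at 16, #9 merges VC(#2)=(0, 1, 0, 0) and bumps T1's slot → (0, 2, 0, 0)
invoked at 5, #3 merges VC(#4)=(0, 0, 1, 0) and bumps T0's slot → (1, 0, 1, 0)
invoked at 11, #6 merges VC(#5)=(0, 0, 0, 2) and bumps T3's slot → (0, 0, 0, 3)
invoked at 12, #7 merges VC(#3)=(1, 0, 1, 0) and bumps T0's slot → (2, 0, 1, 0)
invoked at 14, #8 merges VC(#6)=(0, 0, 0, 3) and bumps T3's slot → (0, 0, 0, 4)
target: VC(#3) = (1, 0, 1, 0)

(1, 0, 1, 0)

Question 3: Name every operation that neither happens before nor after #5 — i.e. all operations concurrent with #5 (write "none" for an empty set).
#5 runs from 7 to 9; window-overlapping ops are concurrent
#1 [1,4]: before
#2 [2,3]: before
#3 [5,8]: concurrent
#4 [6,10]: concurrent
#6 [11,13]: after
#7 [12,18]: after
#8 [14,15]: after
#9 [16,17]: after

#3, #4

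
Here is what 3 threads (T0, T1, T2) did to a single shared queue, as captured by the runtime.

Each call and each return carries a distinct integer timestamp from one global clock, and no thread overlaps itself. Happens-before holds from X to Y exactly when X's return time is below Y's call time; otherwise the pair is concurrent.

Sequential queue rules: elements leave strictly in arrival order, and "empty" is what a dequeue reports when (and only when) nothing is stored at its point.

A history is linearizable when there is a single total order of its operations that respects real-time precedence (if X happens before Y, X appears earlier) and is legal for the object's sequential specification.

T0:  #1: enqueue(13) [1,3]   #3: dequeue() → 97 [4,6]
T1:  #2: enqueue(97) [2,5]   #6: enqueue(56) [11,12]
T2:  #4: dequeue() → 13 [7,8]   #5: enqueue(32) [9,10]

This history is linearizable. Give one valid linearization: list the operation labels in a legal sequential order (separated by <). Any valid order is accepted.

after step 1 (#2 enqueue(97)): queue <97>
after step 2 (#1 enqueue(13)): queue <97,13>
after step 3 (#3 dequeue() → 97): queue <13>
after step 4 (#4 dequeue() → 13): queue <>
after step 5 (#5 enqueue(32)): queue <32>
after step 6 (#6 enqueue(56)): queue <32,56>

#2 < #1 < #3 < #4 < #5 < #6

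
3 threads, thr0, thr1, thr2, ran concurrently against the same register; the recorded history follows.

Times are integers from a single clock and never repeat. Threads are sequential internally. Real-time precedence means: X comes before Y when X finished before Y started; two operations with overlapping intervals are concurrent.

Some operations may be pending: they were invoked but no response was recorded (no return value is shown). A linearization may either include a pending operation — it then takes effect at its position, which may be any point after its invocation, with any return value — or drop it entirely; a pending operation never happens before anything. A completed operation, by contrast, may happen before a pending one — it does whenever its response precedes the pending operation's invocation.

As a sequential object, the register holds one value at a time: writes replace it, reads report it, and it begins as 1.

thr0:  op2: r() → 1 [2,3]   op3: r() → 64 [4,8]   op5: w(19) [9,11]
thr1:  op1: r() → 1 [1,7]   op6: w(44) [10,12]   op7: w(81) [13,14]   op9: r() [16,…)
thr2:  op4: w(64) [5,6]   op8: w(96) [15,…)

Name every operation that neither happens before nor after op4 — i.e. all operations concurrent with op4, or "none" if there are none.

op4 spans [5,6]: anything still running between times 5 and 6 counts as concurrent
op1 [1,7]: concurrent
op2 [2,3]: before
op3 [4,8]: concurrent
op5 [9,11]: after
op6 [10,12]: after
op7 [13,14]: after
op8 [15,…): after
op9 [16,…): after

op1, op3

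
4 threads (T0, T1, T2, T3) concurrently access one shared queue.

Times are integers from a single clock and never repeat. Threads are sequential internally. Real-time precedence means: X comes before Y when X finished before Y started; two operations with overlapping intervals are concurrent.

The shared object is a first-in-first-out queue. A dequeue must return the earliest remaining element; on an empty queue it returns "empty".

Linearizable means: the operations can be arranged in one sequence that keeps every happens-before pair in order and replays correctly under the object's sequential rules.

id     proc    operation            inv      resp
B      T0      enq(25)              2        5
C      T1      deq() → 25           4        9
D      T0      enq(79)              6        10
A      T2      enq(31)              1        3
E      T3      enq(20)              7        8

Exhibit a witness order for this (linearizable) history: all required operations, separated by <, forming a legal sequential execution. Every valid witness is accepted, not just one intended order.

B < A < C < D < E

1. B enq(25), leaving queue <25>
2. A enq(31), leaving queue <25,31>
3. C deq() → 25, leaving queue <31>
4. D enq(79), leaving queue <31,79>
5. E enq(20), leaving queue <31,79,20>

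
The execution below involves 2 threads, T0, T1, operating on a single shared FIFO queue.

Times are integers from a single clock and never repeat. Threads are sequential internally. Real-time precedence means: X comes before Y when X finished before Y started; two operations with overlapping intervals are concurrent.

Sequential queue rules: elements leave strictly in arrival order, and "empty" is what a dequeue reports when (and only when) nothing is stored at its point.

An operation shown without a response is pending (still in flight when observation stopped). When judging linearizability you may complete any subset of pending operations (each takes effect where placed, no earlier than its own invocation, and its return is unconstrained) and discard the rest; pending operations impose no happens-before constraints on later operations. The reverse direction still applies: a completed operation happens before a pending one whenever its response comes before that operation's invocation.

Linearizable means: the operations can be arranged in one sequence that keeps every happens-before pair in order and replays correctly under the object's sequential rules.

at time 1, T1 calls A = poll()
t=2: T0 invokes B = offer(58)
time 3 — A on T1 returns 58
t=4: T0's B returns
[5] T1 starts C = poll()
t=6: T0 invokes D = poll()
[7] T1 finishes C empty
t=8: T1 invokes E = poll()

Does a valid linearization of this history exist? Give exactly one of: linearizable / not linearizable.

one valid linearization: B, A, C
after step 1 (B offer(58)): queue <58>
after step 2 (A poll() → 58): queue <>
after step 3 (C poll() → empty): queue <>

linearizable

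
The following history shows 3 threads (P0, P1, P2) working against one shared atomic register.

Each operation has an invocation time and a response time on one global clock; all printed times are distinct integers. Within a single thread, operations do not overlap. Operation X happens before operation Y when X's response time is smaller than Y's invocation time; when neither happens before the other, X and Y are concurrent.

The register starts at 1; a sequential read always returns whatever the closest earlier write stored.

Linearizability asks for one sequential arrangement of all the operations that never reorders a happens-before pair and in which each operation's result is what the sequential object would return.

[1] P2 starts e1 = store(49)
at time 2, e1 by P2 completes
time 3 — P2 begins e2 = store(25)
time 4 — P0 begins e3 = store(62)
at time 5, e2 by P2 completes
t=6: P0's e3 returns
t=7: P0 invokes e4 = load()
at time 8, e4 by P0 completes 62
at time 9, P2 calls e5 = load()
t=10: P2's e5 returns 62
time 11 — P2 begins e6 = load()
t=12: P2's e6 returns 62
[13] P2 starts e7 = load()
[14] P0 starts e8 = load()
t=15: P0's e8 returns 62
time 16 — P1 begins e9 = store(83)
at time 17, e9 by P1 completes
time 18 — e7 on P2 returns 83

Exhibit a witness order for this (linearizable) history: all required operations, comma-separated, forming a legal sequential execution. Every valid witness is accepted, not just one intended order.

1. e1 store(49), leaving value 49
2. e2 store(25), leaving value 25
3. e3 store(62), leaving value 62
4. e4 load() → 62, leaving value 62
5. e5 load() → 62, leaving value 62
6. e6 load() → 62, leaving value 62
7. e8 load() → 62, leaving value 62
8. e9 store(83), leaving value 83
9. e7 load() → 83, leaving value 83

e1, e2, e3, e4, e5, e6, e8, e9, e7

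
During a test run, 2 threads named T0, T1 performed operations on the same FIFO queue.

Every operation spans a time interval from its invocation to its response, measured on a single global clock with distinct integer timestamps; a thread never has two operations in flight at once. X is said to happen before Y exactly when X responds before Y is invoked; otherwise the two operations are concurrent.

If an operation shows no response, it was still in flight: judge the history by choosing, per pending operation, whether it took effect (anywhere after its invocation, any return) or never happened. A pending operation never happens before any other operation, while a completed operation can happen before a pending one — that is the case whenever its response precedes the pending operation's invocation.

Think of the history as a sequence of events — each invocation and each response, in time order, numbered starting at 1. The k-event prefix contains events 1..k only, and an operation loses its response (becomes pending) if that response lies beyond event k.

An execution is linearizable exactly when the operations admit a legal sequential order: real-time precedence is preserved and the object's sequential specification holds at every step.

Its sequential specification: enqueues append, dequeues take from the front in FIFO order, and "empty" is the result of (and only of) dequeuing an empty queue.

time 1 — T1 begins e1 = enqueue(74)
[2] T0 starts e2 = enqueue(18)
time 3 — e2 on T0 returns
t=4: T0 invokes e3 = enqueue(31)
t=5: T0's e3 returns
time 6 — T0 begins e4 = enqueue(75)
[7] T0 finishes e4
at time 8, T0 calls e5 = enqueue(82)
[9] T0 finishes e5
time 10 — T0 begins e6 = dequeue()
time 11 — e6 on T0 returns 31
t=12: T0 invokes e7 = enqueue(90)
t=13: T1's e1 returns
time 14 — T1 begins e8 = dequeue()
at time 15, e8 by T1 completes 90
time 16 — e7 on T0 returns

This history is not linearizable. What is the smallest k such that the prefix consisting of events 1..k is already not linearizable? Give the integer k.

11

events 1..10 are linearizable; a witness order is e1, e2, e3, e4, e5:
1. e1 enqueue(74) (pending, included), leaving queue <74>
2. e2 enqueue(18), leaving queue <74,18>
3. e3 enqueue(31), leaving queue <74,18,31>
4. e4 enqueue(75), leaving queue <74,18,31,75>
5. e5 enqueue(82), leaving queue <74,18,31,75,82>
event 11 — e6's response, time 11 — after it, nothing linearizes
every completion of the 1 pending operation (e1) was checked; none linearizes
for example e2, e3, e4, e5, e6 (pending dropped) fails at step 5: e6 dequeue() → 31 is not legal there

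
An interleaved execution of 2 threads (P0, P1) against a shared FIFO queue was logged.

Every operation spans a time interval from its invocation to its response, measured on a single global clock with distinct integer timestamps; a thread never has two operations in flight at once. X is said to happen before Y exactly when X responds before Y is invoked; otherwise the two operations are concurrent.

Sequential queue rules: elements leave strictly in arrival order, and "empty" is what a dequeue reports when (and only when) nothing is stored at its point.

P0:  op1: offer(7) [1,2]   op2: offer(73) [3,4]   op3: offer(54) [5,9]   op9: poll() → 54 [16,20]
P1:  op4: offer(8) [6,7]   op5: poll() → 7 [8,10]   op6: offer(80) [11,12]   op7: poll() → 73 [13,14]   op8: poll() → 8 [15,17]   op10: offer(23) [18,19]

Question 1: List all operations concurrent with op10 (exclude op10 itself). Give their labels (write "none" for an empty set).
concurrent with op10 ([18,19]): every op whose interval crosses 18..19
op1 [1,2]: before
op2 [3,4]: before
op3 [5,9]: before
op4 [6,7]: before
op5 [8,10]: before
op6 [11,12]: before
op7 [13,14]: before
op8 [15,17]: before
op9 [16,20]: concurrent

op9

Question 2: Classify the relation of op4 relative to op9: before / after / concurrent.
op4 spans [6,7], op9 spans [16,20]
resp(op4)=7 < inv(op9)=16

before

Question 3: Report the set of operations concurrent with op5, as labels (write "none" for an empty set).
overlap test against op5 [8,10]: concurrent iff the interval meets 8..10
op1 [1,2]: before
op2 [3,4]: before
op3 [5,9]: concurrent
op4 [6,7]: before
op6 [11,12]: after
op7 [13,14]: after
op8 [15,17]: after
op9 [16,20]: after
op10 [18,19]: after

op3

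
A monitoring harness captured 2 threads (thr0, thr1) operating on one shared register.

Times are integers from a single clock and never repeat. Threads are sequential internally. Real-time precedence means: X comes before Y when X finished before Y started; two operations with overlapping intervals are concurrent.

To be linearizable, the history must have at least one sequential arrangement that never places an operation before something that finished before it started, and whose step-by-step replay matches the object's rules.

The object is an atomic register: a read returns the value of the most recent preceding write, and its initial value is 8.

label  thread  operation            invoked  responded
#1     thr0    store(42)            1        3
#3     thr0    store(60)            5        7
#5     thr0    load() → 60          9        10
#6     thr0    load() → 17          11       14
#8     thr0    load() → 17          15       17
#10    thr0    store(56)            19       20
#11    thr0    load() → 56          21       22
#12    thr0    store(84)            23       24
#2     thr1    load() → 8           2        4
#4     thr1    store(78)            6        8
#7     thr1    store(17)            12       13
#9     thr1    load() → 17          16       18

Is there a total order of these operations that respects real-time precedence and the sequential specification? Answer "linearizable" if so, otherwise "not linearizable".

one valid linearization: #2, #1, #4, #3, #5, #7, #6, #8, #9, #10, #11, #12
after step 1 (#2 load() → 8): value 8
after step 2 (#1 store(42)): value 42
after step 3 (#4 store(78)): value 78
after step 4 (#3 store(60)): value 60
after step 5 (#5 load() → 60): value 60
after step 6 (#7 store(17)): value 17
after step 7 (#6 load() → 17): value 17
after step 8 (#8 load() → 17): value 17
after step 9 (#9 load() → 17): value 17
after step 10 (#10 store(56)): value 56
after step 11 (#11 load() → 56): value 56
after step 12 (#12 store(84)): value 84

linearizable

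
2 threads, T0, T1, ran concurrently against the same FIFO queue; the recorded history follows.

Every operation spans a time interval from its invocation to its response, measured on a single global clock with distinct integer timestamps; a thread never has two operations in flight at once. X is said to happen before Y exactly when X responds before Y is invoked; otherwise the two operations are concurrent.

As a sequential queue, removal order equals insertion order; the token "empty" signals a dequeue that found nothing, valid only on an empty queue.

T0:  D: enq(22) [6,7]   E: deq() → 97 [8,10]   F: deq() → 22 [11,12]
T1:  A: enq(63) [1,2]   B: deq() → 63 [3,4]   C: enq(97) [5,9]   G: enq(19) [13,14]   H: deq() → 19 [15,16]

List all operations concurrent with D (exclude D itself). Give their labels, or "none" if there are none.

C

overlap test against D [6,7]: concurrent iff the interval meets 6..7
A [1,2]: before
B [3,4]: before
C [5,9]: concurrent
E [8,10]: after
F [11,12]: after
G [13,14]: after
H [15,16]: after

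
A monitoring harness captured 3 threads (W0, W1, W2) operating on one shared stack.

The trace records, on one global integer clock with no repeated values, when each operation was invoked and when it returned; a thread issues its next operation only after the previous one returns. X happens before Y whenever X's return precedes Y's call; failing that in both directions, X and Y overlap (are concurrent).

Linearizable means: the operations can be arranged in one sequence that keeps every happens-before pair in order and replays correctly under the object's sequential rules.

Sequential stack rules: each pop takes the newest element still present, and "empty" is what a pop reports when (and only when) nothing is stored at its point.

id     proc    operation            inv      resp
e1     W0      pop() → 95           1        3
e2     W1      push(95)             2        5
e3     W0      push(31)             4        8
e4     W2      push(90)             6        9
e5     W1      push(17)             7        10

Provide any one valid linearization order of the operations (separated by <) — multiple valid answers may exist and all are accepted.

e2 < e1 < e3 < e4 < e5

1. e2 push(95), leaving stack <95>
2. e1 pop() → 95, leaving stack <>
3. e3 push(31), leaving stack <31>
4. e4 push(90), leaving stack <31,90>
5. e5 push(17), leaving stack <31,90,17>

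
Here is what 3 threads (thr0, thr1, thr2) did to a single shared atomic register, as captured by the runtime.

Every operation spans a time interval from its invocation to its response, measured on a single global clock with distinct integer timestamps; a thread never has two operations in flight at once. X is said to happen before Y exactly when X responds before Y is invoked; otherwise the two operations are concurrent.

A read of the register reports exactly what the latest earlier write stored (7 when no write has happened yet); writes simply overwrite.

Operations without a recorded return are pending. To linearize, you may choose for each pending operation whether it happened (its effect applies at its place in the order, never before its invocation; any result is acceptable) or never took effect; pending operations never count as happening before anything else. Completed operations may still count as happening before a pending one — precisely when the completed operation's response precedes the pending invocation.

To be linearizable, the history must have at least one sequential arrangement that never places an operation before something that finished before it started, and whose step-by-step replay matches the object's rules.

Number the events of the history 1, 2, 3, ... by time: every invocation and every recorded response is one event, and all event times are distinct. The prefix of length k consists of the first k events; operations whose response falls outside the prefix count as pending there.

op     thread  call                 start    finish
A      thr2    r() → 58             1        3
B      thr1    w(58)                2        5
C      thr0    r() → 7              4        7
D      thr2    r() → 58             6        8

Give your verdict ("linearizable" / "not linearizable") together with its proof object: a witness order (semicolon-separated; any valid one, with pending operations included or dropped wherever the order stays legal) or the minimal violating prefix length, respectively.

not linearizable — minimal violating prefix: 7 events

the violation lands at event 7, C's response at time 7: events 1..6 linearize, events 1..7 do not
real-time-consistent orders of the 3 completed operations: 3 — all fail the atomic register replay
completion choices over the 1 pending operation (D) were checked; none helps
take A, B, C (pending dropped): step 1 already fails, because A r() → 58 cannot occur there
take A, C, B (pending dropped): step 1 already fails, because A r() → 58 cannot occur there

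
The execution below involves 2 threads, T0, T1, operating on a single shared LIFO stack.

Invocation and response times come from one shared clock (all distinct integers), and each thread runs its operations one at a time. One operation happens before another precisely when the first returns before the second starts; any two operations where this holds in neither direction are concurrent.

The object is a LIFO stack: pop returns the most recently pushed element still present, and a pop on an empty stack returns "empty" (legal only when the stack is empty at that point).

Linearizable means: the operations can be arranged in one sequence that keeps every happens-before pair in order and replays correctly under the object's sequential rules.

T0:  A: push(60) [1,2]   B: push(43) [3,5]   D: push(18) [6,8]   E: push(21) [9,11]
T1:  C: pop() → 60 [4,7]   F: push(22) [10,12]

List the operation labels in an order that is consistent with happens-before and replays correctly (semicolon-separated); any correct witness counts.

A; C; B; D; E; F

step 1: A push(60) — stack <60>
step 2: C pop() → 60 — stack <>
step 3: B push(43) — stack <43>
step 4: D push(18) — stack <43,18>
step 5: E push(21) — stack <43,18,21>
step 6: F push(22) — stack <43,18,21,22>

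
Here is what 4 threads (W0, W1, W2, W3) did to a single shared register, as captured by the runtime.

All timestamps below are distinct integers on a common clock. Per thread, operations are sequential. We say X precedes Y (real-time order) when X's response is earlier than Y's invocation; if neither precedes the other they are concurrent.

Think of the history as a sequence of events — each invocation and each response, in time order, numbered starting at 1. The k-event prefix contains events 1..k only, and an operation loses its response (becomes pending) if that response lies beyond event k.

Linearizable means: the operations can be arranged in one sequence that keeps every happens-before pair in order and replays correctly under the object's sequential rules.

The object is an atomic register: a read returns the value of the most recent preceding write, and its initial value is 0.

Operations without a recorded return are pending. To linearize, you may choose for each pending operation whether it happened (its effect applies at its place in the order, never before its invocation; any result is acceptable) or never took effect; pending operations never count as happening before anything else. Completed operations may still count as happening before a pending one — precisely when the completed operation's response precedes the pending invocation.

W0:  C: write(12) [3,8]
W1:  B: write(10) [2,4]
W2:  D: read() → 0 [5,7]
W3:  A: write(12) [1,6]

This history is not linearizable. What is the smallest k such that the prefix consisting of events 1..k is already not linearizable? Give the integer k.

7

one valid order for events 1..6 is A, B:
after step 1 (A write(12)): value 12
after step 2 (B write(10)): value 10
include event 7 — D responding at 7 — and every candidate order breaks
including or dropping the 1 pending operation (C) in any combination fails
one such order, A, B, D (pending dropped), breaks at step 3 where D read() → 0 is illegal
one such order, B, A, D (pending dropped), breaks at step 3 where D read() → 0 is illegal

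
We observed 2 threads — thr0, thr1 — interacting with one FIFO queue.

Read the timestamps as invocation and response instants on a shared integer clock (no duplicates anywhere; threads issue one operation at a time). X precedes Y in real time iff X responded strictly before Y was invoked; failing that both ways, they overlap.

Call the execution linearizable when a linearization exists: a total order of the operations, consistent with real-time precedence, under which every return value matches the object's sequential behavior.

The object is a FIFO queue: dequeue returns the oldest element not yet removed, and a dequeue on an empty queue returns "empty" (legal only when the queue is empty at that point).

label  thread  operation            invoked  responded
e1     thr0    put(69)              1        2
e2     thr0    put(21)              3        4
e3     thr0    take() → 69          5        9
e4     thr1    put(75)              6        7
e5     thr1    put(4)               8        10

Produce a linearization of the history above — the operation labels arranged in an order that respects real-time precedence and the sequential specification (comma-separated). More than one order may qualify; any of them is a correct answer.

after step 1 (e1 put(69)): queue <69>
after step 2 (e2 put(21)): queue <69,21>
after step 3 (e3 take() → 69): queue <21>
after step 4 (e4 put(75)): queue <21,75>
after step 5 (e5 put(4)): queue <21,75,4>

e1, e2, e3, e4, e5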